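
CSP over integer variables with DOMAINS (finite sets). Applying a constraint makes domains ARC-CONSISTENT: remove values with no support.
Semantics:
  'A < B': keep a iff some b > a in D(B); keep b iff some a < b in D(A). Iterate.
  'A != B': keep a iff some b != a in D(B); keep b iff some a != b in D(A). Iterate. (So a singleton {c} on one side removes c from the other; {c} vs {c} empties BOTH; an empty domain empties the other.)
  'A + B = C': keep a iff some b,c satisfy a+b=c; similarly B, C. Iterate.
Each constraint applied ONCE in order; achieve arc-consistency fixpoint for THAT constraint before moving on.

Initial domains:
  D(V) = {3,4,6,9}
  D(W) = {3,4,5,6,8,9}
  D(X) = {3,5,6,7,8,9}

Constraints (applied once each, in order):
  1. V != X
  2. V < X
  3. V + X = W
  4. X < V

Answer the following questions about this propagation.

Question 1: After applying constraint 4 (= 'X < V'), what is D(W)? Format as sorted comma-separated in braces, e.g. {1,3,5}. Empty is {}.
Constraint 1 (V != X) on D(V)={3,4,6,9} D(X)={3,5,6,7,8,9}: no change
Constraint 2 (V < X) on D(V)={3,4,6,9} D(X)={3,5,6,7,8,9}: V {3,4,6,9}->{3,4,6}; X {3,5,6,7,8,9}->{5,6,7,8,9}
Constraint 3 (V + X = W) on D(V)={3,4,6} D(X)={5,6,7,8,9} D(W)={3,4,5,6,8,9}: V {3,4,6}->{3,4}; X {5,6,7,8,9}->{5,6}; W {3,4,5,6,8,9}->{8,9}
Constraint 4 (X < V) on D(X)={5,6} D(V)={3,4}: X {5,6}->{}; V {3,4}->{}
So after constraint 4: D(W) = {8,9}

Answer: {8,9}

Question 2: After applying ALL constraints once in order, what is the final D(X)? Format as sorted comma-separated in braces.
Constraint 1 (V != X) on D(V)={3,4,6,9} D(X)={3,5,6,7,8,9}: no change
Constraint 2 (V < X) on D(V)={3,4,6,9} D(X)={3,5,6,7,8,9}: V {3,4,6,9}->{3,4,6}; X {3,5,6,7,8,9}->{5,6,7,8,9}
Constraint 3 (V + X = W) on D(V)={3,4,6} D(X)={5,6,7,8,9} D(W)={3,4,5,6,8,9}: V {3,4,6}->{3,4}; X {5,6,7,8,9}->{5,6}; W {3,4,5,6,8,9}->{8,9}
Constraint 4 (X < V) on D(X)={5,6} D(V)={3,4}: X {5,6}->{}; V {3,4}->{}
So after all 4 constraints: D(X) = {}

Answer: {}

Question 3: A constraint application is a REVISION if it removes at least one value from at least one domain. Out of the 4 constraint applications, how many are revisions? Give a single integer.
Answer: 3

Derivation:
Constraint 1 (V != X) on D(V)={3,4,6,9} D(X)={3,5,6,7,8,9}: no change => not a revision
Constraint 2 (V < X) on D(V)={3,4,6,9} D(X)={3,5,6,7,8,9}: V {3,4,6,9}->{3,4,6}; X {3,5,6,7,8,9}->{5,6,7,8,9} => REVISION
Constraint 3 (V + X = W) on D(V)={3,4,6} D(X)={5,6,7,8,9} D(W)={3,4,5,6,8,9}: V {3,4,6}->{3,4}; X {5,6,7,8,9}->{5,6}; W {3,4,5,6,8,9}->{8,9} => REVISION
Constraint 4 (X < V) on D(X)={5,6} D(V)={3,4}: X {5,6}->{}; V {3,4}->{} => REVISION
Total revisions = 3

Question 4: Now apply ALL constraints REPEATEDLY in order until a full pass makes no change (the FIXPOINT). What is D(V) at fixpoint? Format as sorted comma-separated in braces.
Answer: {}

Derivation:
pass 0 (initial): D(V)={3,4,6,9}
pass 1: V {3,4,6,9}->{}; W {3,4,5,6,8,9}->{8,9}; X {3,5,6,7,8,9}->{}
pass 2: W {8,9}->{}
pass 3: no change
Fixpoint after 3 passes: D(V) = {}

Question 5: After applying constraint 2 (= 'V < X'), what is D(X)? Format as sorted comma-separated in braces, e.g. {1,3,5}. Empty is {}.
Answer: {5,6,7,8,9}

Derivation:
Constraint 1 (V != X) on D(V)={3,4,6,9} D(X)={3,5,6,7,8,9}: no change
Constraint 2 (V < X) on D(V)={3,4,6,9} D(X)={3,5,6,7,8,9}: V {3,4,6,9}->{3,4,6}; X {3,5,6,7,8,9}->{5,6,7,8,9}
So after constraint 2: D(X) = {5,6,7,8,9}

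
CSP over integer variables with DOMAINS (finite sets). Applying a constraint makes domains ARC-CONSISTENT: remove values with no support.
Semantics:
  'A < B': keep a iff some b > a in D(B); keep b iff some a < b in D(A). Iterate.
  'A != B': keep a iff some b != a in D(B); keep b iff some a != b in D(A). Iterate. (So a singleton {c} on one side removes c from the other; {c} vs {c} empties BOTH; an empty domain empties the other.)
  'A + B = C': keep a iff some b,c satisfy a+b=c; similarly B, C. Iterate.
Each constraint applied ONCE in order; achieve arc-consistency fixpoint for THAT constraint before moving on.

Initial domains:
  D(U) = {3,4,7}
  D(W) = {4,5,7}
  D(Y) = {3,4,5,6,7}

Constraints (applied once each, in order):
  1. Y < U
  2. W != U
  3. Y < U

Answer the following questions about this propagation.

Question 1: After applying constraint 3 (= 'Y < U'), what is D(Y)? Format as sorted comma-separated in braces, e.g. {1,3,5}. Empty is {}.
Answer: {3,4,5,6}

Derivation:
Constraint 1 (Y < U) on D(Y)={3,4,5,6,7} D(U)={3,4,7}: Y {3,4,5,6,7}->{3,4,5,6}; U {3,4,7}->{4,7}
Constraint 2 (W != U) on D(W)={4,5,7} D(U)={4,7}: no change
Constraint 3 (Y < U) on D(Y)={3,4,5,6} D(U)={4,7}: no change
So after constraint 3: D(Y) = {3,4,5,6}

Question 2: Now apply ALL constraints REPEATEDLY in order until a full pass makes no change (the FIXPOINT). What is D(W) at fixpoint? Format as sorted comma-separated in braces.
pass 0 (initial): D(W)={4,5,7}
pass 1: U {3,4,7}->{4,7}; Y {3,4,5,6,7}->{3,4,5,6}
pass 2: no change
Fixpoint after 2 passes: D(W) = {4,5,7}

Answer: {4,5,7}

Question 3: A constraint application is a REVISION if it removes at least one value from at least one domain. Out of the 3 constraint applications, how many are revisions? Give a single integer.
Answer: 1

Derivation:
Constraint 1 (Y < U) on D(Y)={3,4,5,6,7} D(U)={3,4,7}: Y {3,4,5,6,7}->{3,4,5,6}; U {3,4,7}->{4,7} => REVISION
Constraint 2 (W != U) on D(W)={4,5,7} D(U)={4,7}: no change => not a revision
Constraint 3 (Y < U) on D(Y)={3,4,5,6} D(U)={4,7}: no change => not a revision
Total revisions = 1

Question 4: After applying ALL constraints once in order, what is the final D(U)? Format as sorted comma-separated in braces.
Answer: {4,7}

Derivation:
Constraint 1 (Y < U) on D(Y)={3,4,5,6,7} D(U)={3,4,7}: Y {3,4,5,6,7}->{3,4,5,6}; U {3,4,7}->{4,7}
Constraint 2 (W != U) on D(W)={4,5,7} D(U)={4,7}: no change
Constraint 3 (Y < U) on D(Y)={3,4,5,6} D(U)={4,7}: no change
So after all 3 constraints: D(U) = {4,7}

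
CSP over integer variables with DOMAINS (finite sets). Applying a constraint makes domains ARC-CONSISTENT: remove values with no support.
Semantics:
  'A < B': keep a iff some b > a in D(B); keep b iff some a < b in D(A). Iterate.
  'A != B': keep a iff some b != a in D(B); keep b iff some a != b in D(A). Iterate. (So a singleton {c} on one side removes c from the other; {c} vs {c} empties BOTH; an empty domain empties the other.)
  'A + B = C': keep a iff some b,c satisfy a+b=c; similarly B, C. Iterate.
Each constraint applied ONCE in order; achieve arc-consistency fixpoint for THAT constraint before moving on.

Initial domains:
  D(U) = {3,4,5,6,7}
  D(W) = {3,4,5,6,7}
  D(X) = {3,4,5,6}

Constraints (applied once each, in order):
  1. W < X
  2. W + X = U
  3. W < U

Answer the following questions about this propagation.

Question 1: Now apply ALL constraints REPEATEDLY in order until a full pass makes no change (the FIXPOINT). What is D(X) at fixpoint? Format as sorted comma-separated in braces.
Answer: {4}

Derivation:
pass 0 (initial): D(X)={3,4,5,6}
pass 1: U {3,4,5,6,7}->{7}; W {3,4,5,6,7}->{3}; X {3,4,5,6}->{4}
pass 2: no change
Fixpoint after 2 passes: D(X) = {4}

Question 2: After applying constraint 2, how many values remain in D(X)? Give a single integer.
Answer: 1

Derivation:
Constraint 1 (W < X) on D(W)={3,4,5,6,7} D(X)={3,4,5,6}: W {3,4,5,6,7}->{3,4,5}; X {3,4,5,6}->{4,5,6}
Constraint 2 (W + X = U) on D(W)={3,4,5} D(X)={4,5,6} D(U)={3,4,5,6,7}: W {3,4,5}->{3}; X {4,5,6}->{4}; U {3,4,5,6,7}->{7}
So after constraint 2: D(X)={4}, size = 1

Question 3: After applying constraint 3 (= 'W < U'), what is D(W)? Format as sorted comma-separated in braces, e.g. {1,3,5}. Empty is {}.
Constraint 1 (W < X) on D(W)={3,4,5,6,7} D(X)={3,4,5,6}: W {3,4,5,6,7}->{3,4,5}; X {3,4,5,6}->{4,5,6}
Constraint 2 (W + X = U) on D(W)={3,4,5} D(X)={4,5,6} D(U)={3,4,5,6,7}: W {3,4,5}->{3}; X {4,5,6}->{4}; U {3,4,5,6,7}->{7}
Constraint 3 (W < U) on D(W)={3} D(U)={7}: no change
So after constraint 3: D(W) = {3}

Answer: {3}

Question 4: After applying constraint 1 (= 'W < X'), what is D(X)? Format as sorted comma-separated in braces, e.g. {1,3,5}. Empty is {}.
Constraint 1 (W < X) on D(W)={3,4,5,6,7} D(X)={3,4,5,6}: W {3,4,5,6,7}->{3,4,5}; X {3,4,5,6}->{4,5,6}
So after constraint 1: D(X) = {4,5,6}

Answer: {4,5,6}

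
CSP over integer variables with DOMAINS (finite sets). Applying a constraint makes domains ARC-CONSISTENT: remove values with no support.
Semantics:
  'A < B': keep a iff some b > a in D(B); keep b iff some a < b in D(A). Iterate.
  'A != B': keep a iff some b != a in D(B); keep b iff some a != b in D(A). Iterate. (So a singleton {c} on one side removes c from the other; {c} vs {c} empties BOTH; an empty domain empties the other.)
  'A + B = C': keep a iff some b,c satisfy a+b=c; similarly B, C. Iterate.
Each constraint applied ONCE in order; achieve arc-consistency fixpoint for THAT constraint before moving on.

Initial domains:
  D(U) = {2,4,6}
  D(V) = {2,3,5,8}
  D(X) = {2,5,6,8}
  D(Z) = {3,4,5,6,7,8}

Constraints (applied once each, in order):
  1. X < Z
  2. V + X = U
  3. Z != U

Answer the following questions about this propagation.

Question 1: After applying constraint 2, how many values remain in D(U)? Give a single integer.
Constraint 1 (X < Z) on D(X)={2,5,6,8} D(Z)={3,4,5,6,7,8}: X {2,5,6,8}->{2,5,6}
Constraint 2 (V + X = U) on D(V)={2,3,5,8} D(X)={2,5,6} D(U)={2,4,6}: V {2,3,5,8}->{2}; X {2,5,6}->{2}; U {2,4,6}->{4}
So after constraint 2: D(U)={4}, size = 1

Answer: 1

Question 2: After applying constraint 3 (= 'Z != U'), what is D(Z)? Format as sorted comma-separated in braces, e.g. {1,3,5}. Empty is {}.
Answer: {3,5,6,7,8}

Derivation:
Constraint 1 (X < Z) on D(X)={2,5,6,8} D(Z)={3,4,5,6,7,8}: X {2,5,6,8}->{2,5,6}
Constraint 2 (V + X = U) on D(V)={2,3,5,8} D(X)={2,5,6} D(U)={2,4,6}: V {2,3,5,8}->{2}; X {2,5,6}->{2}; U {2,4,6}->{4}
Constraint 3 (Z != U) on D(Z)={3,4,5,6,7,8} D(U)={4}: Z {3,4,5,6,7,8}->{3,5,6,7,8}
So after constraint 3: D(Z) = {3,5,6,7,8}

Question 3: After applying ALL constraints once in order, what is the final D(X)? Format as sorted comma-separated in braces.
Constraint 1 (X < Z) on D(X)={2,5,6,8} D(Z)={3,4,5,6,7,8}: X {2,5,6,8}->{2,5,6}
Constraint 2 (V + X = U) on D(V)={2,3,5,8} D(X)={2,5,6} D(U)={2,4,6}: V {2,3,5,8}->{2}; X {2,5,6}->{2}; U {2,4,6}->{4}
Constraint 3 (Z != U) on D(Z)={3,4,5,6,7,8} D(U)={4}: Z {3,4,5,6,7,8}->{3,5,6,7,8}
So after all 3 constraints: D(X) = {2}

Answer: {2}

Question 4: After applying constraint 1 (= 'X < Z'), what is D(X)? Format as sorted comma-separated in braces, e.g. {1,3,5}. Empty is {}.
Answer: {2,5,6}

Derivation:
Constraint 1 (X < Z) on D(X)={2,5,6,8} D(Z)={3,4,5,6,7,8}: X {2,5,6,8}->{2,5,6}
So after constraint 1: D(X) = {2,5,6}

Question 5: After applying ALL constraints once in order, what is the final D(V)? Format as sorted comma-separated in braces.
Answer: {2}

Derivation:
Constraint 1 (X < Z) on D(X)={2,5,6,8} D(Z)={3,4,5,6,7,8}: X {2,5,6,8}->{2,5,6}
Constraint 2 (V + X = U) on D(V)={2,3,5,8} D(X)={2,5,6} D(U)={2,4,6}: V {2,3,5,8}->{2}; X {2,5,6}->{2}; U {2,4,6}->{4}
Constraint 3 (Z != U) on D(Z)={3,4,5,6,7,8} D(U)={4}: Z {3,4,5,6,7,8}->{3,5,6,7,8}
So after all 3 constraints: D(V) = {2}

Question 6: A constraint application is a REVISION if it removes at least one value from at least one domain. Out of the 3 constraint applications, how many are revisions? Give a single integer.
Answer: 3

Derivation:
Constraint 1 (X < Z) on D(X)={2,5,6,8} D(Z)={3,4,5,6,7,8}: X {2,5,6,8}->{2,5,6} => REVISION
Constraint 2 (V + X = U) on D(V)={2,3,5,8} D(X)={2,5,6} D(U)={2,4,6}: V {2,3,5,8}->{2}; X {2,5,6}->{2}; U {2,4,6}->{4} => REVISION
Constraint 3 (Z != U) on D(Z)={3,4,5,6,7,8} D(U)={4}: Z {3,4,5,6,7,8}->{3,5,6,7,8} => REVISION
Total revisions = 3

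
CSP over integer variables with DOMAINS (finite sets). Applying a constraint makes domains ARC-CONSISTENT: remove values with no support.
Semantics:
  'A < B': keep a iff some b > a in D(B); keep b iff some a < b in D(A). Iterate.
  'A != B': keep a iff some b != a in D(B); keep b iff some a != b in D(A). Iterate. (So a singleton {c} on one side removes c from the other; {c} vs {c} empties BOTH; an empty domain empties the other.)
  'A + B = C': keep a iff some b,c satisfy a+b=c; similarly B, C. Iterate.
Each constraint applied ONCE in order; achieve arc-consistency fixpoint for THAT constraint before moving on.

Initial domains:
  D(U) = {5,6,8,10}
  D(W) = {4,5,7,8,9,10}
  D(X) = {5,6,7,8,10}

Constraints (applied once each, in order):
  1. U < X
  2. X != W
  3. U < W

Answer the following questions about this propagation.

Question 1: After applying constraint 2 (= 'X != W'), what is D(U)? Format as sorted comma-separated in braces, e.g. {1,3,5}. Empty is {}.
Constraint 1 (U < X) on D(U)={5,6,8,10} D(X)={5,6,7,8,10}: U {5,6,8,10}->{5,6,8}; X {5,6,7,8,10}->{6,7,8,10}
Constraint 2 (X != W) on D(X)={6,7,8,10} D(W)={4,5,7,8,9,10}: no change
So after constraint 2: D(U) = {5,6,8}

Answer: {5,6,8}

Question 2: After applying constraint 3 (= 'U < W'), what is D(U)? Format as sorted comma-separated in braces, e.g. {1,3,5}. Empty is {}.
Constraint 1 (U < X) on D(U)={5,6,8,10} D(X)={5,6,7,8,10}: U {5,6,8,10}->{5,6,8}; X {5,6,7,8,10}->{6,7,8,10}
Constraint 2 (X != W) on D(X)={6,7,8,10} D(W)={4,5,7,8,9,10}: no change
Constraint 3 (U < W) on D(U)={5,6,8} D(W)={4,5,7,8,9,10}: W {4,5,7,8,9,10}->{7,8,9,10}
So after constraint 3: D(U) = {5,6,8}

Answer: {5,6,8}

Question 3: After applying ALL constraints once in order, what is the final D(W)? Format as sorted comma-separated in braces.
Constraint 1 (U < X) on D(U)={5,6,8,10} D(X)={5,6,7,8,10}: U {5,6,8,10}->{5,6,8}; X {5,6,7,8,10}->{6,7,8,10}
Constraint 2 (X != W) on D(X)={6,7,8,10} D(W)={4,5,7,8,9,10}: no change
Constraint 3 (U < W) on D(U)={5,6,8} D(W)={4,5,7,8,9,10}: W {4,5,7,8,9,10}->{7,8,9,10}
So after all 3 constraints: D(W) = {7,8,9,10}

Answer: {7,8,9,10}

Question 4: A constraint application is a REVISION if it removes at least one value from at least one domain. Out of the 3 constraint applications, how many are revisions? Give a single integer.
Answer: 2

Derivation:
Constraint 1 (U < X) on D(U)={5,6,8,10} D(X)={5,6,7,8,10}: U {5,6,8,10}->{5,6,8}; X {5,6,7,8,10}->{6,7,8,10} => REVISION
Constraint 2 (X != W) on D(X)={6,7,8,10} D(W)={4,5,7,8,9,10}: no change => not a revision
Constraint 3 (U < W) on D(U)={5,6,8} D(W)={4,5,7,8,9,10}: W {4,5,7,8,9,10}->{7,8,9,10} => REVISION
Total revisions = 2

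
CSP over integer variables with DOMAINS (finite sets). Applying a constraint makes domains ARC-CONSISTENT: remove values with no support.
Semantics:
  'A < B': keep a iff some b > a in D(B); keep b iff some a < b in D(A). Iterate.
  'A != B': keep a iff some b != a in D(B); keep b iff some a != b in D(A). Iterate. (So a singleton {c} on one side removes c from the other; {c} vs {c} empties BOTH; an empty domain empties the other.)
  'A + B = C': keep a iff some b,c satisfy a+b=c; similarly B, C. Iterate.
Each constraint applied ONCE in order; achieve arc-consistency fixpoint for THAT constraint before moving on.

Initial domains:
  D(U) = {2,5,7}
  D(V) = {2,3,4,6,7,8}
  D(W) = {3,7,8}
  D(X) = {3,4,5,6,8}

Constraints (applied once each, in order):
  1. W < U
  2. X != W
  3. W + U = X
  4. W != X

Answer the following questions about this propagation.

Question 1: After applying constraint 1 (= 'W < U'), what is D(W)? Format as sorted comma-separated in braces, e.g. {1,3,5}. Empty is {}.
Answer: {3}

Derivation:
Constraint 1 (W < U) on D(W)={3,7,8} D(U)={2,5,7}: W {3,7,8}->{3}; U {2,5,7}->{5,7}
So after constraint 1: D(W) = {3}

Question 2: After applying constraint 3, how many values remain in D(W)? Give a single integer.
Constraint 1 (W < U) on D(W)={3,7,8} D(U)={2,5,7}: W {3,7,8}->{3}; U {2,5,7}->{5,7}
Constraint 2 (X != W) on D(X)={3,4,5,6,8} D(W)={3}: X {3,4,5,6,8}->{4,5,6,8}
Constraint 3 (W + U = X) on D(W)={3} D(U)={5,7} D(X)={4,5,6,8}: U {5,7}->{5}; X {4,5,6,8}->{8}
So after constraint 3: D(W)={3}, size = 1

Answer: 1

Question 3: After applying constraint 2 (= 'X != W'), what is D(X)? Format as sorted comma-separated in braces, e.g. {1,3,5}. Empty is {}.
Answer: {4,5,6,8}

Derivation:
Constraint 1 (W < U) on D(W)={3,7,8} D(U)={2,5,7}: W {3,7,8}->{3}; U {2,5,7}->{5,7}
Constraint 2 (X != W) on D(X)={3,4,5,6,8} D(W)={3}: X {3,4,5,6,8}->{4,5,6,8}
So after constraint 2: D(X) = {4,5,6,8}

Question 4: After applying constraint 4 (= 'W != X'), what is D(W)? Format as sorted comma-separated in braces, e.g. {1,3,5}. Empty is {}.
Answer: {3}

Derivation:
Constraint 1 (W < U) on D(W)={3,7,8} D(U)={2,5,7}: W {3,7,8}->{3}; U {2,5,7}->{5,7}
Constraint 2 (X != W) on D(X)={3,4,5,6,8} D(W)={3}: X {3,4,5,6,8}->{4,5,6,8}
Constraint 3 (W + U = X) on D(W)={3} D(U)={5,7} D(X)={4,5,6,8}: U {5,7}->{5}; X {4,5,6,8}->{8}
Constraint 4 (W != X) on D(W)={3} D(X)={8}: no change
So after constraint 4: D(W) = {3}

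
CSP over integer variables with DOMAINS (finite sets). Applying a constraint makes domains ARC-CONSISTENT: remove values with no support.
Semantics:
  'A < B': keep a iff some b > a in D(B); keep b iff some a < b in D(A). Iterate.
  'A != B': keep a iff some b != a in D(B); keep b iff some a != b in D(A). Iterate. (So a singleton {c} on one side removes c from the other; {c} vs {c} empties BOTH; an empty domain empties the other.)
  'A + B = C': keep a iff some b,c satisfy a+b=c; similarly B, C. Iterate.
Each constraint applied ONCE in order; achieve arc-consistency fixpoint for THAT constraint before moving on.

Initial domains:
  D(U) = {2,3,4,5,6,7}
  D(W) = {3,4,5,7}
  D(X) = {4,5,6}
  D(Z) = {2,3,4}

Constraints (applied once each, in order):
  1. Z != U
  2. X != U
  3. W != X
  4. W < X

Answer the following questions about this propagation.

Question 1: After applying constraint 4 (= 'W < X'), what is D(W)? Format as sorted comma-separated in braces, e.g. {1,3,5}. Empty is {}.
Constraint 1 (Z != U) on D(Z)={2,3,4} D(U)={2,3,4,5,6,7}: no change
Constraint 2 (X != U) on D(X)={4,5,6} D(U)={2,3,4,5,6,7}: no change
Constraint 3 (W != X) on D(W)={3,4,5,7} D(X)={4,5,6}: no change
Constraint 4 (W < X) on D(W)={3,4,5,7} D(X)={4,5,6}: W {3,4,5,7}->{3,4,5}
So after constraint 4: D(W) = {3,4,5}

Answer: {3,4,5}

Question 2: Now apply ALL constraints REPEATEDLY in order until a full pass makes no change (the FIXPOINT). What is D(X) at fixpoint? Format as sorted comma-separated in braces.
pass 0 (initial): D(X)={4,5,6}
pass 1: W {3,4,5,7}->{3,4,5}
pass 2: no change
Fixpoint after 2 passes: D(X) = {4,5,6}

Answer: {4,5,6}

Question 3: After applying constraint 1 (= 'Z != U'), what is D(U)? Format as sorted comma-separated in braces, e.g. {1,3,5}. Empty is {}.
Constraint 1 (Z != U) on D(Z)={2,3,4} D(U)={2,3,4,5,6,7}: no change
So after constraint 1: D(U) = {2,3,4,5,6,7}

Answer: {2,3,4,5,6,7}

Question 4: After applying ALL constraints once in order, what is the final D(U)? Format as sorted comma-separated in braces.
Constraint 1 (Z != U) on D(Z)={2,3,4} D(U)={2,3,4,5,6,7}: no change
Constraint 2 (X != U) on D(X)={4,5,6} D(U)={2,3,4,5,6,7}: no change
Constraint 3 (W != X) on D(W)={3,4,5,7} D(X)={4,5,6}: no change
Constraint 4 (W < X) on D(W)={3,4,5,7} D(X)={4,5,6}: W {3,4,5,7}->{3,4,5}
So after all 4 constraints: D(U) = {2,3,4,5,6,7}

Answer: {2,3,4,5,6,7}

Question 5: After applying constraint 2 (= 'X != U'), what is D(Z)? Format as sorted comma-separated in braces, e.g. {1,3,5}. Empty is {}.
Constraint 1 (Z != U) on D(Z)={2,3,4} D(U)={2,3,4,5,6,7}: no change
Constraint 2 (X != U) on D(X)={4,5,6} D(U)={2,3,4,5,6,7}: no change
So after constraint 2: D(Z) = {2,3,4}

Answer: {2,3,4}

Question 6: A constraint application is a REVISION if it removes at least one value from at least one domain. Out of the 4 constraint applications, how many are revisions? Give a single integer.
Constraint 1 (Z != U) on D(Z)={2,3,4} D(U)={2,3,4,5,6,7}: no change => not a revision
Constraint 2 (X != U) on D(X)={4,5,6} D(U)={2,3,4,5,6,7}: no change => not a revision
Constraint 3 (W != X) on D(W)={3,4,5,7} D(X)={4,5,6}: no change => not a revision
Constraint 4 (W < X) on D(W)={3,4,5,7} D(X)={4,5,6}: W {3,4,5,7}->{3,4,5} => REVISION
Total revisions = 1

Answer: 1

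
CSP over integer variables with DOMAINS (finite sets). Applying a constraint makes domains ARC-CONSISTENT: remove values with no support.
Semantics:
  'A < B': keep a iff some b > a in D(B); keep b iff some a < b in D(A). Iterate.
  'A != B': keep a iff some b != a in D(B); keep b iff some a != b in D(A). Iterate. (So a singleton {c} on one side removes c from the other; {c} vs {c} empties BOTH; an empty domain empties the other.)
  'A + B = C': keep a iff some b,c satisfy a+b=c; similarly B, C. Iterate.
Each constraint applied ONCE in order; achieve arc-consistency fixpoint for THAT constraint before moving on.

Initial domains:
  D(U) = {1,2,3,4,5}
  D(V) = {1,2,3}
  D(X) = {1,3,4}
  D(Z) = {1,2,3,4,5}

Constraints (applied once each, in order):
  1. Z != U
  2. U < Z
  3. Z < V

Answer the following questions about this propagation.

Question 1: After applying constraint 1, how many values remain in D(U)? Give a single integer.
Constraint 1 (Z != U) on D(Z)={1,2,3,4,5} D(U)={1,2,3,4,5}: no change
So after constraint 1: D(U)={1,2,3,4,5}, size = 5

Answer: 5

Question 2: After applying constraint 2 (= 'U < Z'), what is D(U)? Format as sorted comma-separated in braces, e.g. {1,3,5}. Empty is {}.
Constraint 1 (Z != U) on D(Z)={1,2,3,4,5} D(U)={1,2,3,4,5}: no change
Constraint 2 (U < Z) on D(U)={1,2,3,4,5} D(Z)={1,2,3,4,5}: U {1,2,3,4,5}->{1,2,3,4}; Z {1,2,3,4,5}->{2,3,4,5}
So after constraint 2: D(U) = {1,2,3,4}

Answer: {1,2,3,4}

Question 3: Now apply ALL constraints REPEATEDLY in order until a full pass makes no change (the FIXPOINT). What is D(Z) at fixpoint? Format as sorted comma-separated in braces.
pass 0 (initial): D(Z)={1,2,3,4,5}
pass 1: U {1,2,3,4,5}->{1,2,3,4}; V {1,2,3}->{3}; Z {1,2,3,4,5}->{2}
pass 2: U {1,2,3,4}->{1}
pass 3: no change
Fixpoint after 3 passes: D(Z) = {2}

Answer: {2}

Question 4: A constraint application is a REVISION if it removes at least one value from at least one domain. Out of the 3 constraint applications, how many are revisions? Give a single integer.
Answer: 2

Derivation:
Constraint 1 (Z != U) on D(Z)={1,2,3,4,5} D(U)={1,2,3,4,5}: no change => not a revision
Constraint 2 (U < Z) on D(U)={1,2,3,4,5} D(Z)={1,2,3,4,5}: U {1,2,3,4,5}->{1,2,3,4}; Z {1,2,3,4,5}->{2,3,4,5} => REVISION
Constraint 3 (Z < V) on D(Z)={2,3,4,5} D(V)={1,2,3}: Z {2,3,4,5}->{2}; V {1,2,3}->{3} => REVISION
Total revisions = 2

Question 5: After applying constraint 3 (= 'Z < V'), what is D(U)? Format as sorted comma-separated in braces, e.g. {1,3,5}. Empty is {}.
Answer: {1,2,3,4}

Derivation:
Constraint 1 (Z != U) on D(Z)={1,2,3,4,5} D(U)={1,2,3,4,5}: no change
Constraint 2 (U < Z) on D(U)={1,2,3,4,5} D(Z)={1,2,3,4,5}: U {1,2,3,4,5}->{1,2,3,4}; Z {1,2,3,4,5}->{2,3,4,5}
Constraint 3 (Z < V) on D(Z)={2,3,4,5} D(V)={1,2,3}: Z {2,3,4,5}->{2}; V {1,2,3}->{3}
So after constraint 3: D(U) = {1,2,3,4}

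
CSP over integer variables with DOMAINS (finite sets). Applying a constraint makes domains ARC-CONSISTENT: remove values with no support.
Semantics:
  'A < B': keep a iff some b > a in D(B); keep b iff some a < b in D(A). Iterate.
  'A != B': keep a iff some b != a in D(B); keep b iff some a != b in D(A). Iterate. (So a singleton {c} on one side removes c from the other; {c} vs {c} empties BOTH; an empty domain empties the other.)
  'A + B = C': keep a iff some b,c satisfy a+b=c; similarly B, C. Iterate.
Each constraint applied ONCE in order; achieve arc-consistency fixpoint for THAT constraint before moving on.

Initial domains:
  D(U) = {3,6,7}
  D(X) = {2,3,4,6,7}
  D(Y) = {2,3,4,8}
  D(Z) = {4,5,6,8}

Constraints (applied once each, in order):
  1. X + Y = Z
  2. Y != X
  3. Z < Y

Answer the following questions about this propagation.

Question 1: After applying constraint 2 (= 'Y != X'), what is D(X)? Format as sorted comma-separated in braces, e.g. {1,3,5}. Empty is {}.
Constraint 1 (X + Y = Z) on D(X)={2,3,4,6,7} D(Y)={2,3,4,8} D(Z)={4,5,6,8}: X {2,3,4,6,7}->{2,3,4,6}; Y {2,3,4,8}->{2,3,4}
Constraint 2 (Y != X) on D(Y)={2,3,4} D(X)={2,3,4,6}: no change
So after constraint 2: D(X) = {2,3,4,6}

Answer: {2,3,4,6}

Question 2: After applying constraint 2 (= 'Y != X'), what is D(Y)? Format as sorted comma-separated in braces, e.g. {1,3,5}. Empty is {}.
Constraint 1 (X + Y = Z) on D(X)={2,3,4,6,7} D(Y)={2,3,4,8} D(Z)={4,5,6,8}: X {2,3,4,6,7}->{2,3,4,6}; Y {2,3,4,8}->{2,3,4}
Constraint 2 (Y != X) on D(Y)={2,3,4} D(X)={2,3,4,6}: no change
So after constraint 2: D(Y) = {2,3,4}

Answer: {2,3,4}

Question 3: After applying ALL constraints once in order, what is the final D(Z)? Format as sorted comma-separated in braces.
Constraint 1 (X + Y = Z) on D(X)={2,3,4,6,7} D(Y)={2,3,4,8} D(Z)={4,5,6,8}: X {2,3,4,6,7}->{2,3,4,6}; Y {2,3,4,8}->{2,3,4}
Constraint 2 (Y != X) on D(Y)={2,3,4} D(X)={2,3,4,6}: no change
Constraint 3 (Z < Y) on D(Z)={4,5,6,8} D(Y)={2,3,4}: Z {4,5,6,8}->{}; Y {2,3,4}->{}
So after all 3 constraints: D(Z) = {}

Answer: {}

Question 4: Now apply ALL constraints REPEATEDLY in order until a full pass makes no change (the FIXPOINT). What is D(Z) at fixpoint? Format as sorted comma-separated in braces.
Answer: {}

Derivation:
pass 0 (initial): D(Z)={4,5,6,8}
pass 1: X {2,3,4,6,7}->{2,3,4,6}; Y {2,3,4,8}->{}; Z {4,5,6,8}->{}
pass 2: X {2,3,4,6}->{}
pass 3: no change
Fixpoint after 3 passes: D(Z) = {}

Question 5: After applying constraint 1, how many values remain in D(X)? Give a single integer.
Answer: 4

Derivation:
Constraint 1 (X + Y = Z) on D(X)={2,3,4,6,7} D(Y)={2,3,4,8} D(Z)={4,5,6,8}: X {2,3,4,6,7}->{2,3,4,6}; Y {2,3,4,8}->{2,3,4}
So after constraint 1: D(X)={2,3,4,6}, size = 4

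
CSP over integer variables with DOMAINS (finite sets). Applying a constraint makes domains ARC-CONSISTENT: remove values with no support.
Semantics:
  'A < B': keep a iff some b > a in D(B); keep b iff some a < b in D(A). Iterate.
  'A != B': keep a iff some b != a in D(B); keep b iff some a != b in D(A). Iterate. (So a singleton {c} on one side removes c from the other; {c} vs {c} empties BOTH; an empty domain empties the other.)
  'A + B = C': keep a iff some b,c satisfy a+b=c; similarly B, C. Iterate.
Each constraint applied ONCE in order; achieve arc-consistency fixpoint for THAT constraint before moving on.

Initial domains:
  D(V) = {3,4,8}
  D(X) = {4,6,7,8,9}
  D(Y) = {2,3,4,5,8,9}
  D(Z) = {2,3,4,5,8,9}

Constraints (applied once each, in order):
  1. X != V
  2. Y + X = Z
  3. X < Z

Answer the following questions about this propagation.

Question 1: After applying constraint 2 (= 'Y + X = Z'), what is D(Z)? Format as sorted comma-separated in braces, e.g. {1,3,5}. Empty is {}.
Constraint 1 (X != V) on D(X)={4,6,7,8,9} D(V)={3,4,8}: no change
Constraint 2 (Y + X = Z) on D(Y)={2,3,4,5,8,9} D(X)={4,6,7,8,9} D(Z)={2,3,4,5,8,9}: Y {2,3,4,5,8,9}->{2,3,4,5}; X {4,6,7,8,9}->{4,6,7}; Z {2,3,4,5,8,9}->{8,9}
So after constraint 2: D(Z) = {8,9}

Answer: {8,9}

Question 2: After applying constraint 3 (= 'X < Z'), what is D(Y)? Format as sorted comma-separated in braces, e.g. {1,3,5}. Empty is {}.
Answer: {2,3,4,5}

Derivation:
Constraint 1 (X != V) on D(X)={4,6,7,8,9} D(V)={3,4,8}: no change
Constraint 2 (Y + X = Z) on D(Y)={2,3,4,5,8,9} D(X)={4,6,7,8,9} D(Z)={2,3,4,5,8,9}: Y {2,3,4,5,8,9}->{2,3,4,5}; X {4,6,7,8,9}->{4,6,7}; Z {2,3,4,5,8,9}->{8,9}
Constraint 3 (X < Z) on D(X)={4,6,7} D(Z)={8,9}: no change
So after constraint 3: D(Y) = {2,3,4,5}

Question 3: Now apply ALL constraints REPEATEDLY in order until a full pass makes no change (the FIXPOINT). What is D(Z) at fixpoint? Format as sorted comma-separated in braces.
pass 0 (initial): D(Z)={2,3,4,5,8,9}
pass 1: X {4,6,7,8,9}->{4,6,7}; Y {2,3,4,5,8,9}->{2,3,4,5}; Z {2,3,4,5,8,9}->{8,9}
pass 2: no change
Fixpoint after 2 passes: D(Z) = {8,9}

Answer: {8,9}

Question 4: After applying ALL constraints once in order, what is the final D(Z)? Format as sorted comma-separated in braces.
Answer: {8,9}

Derivation:
Constraint 1 (X != V) on D(X)={4,6,7,8,9} D(V)={3,4,8}: no change
Constraint 2 (Y + X = Z) on D(Y)={2,3,4,5,8,9} D(X)={4,6,7,8,9} D(Z)={2,3,4,5,8,9}: Y {2,3,4,5,8,9}->{2,3,4,5}; X {4,6,7,8,9}->{4,6,7}; Z {2,3,4,5,8,9}->{8,9}
Constraint 3 (X < Z) on D(X)={4,6,7} D(Z)={8,9}: no change
So after all 3 constraints: D(Z) = {8,9}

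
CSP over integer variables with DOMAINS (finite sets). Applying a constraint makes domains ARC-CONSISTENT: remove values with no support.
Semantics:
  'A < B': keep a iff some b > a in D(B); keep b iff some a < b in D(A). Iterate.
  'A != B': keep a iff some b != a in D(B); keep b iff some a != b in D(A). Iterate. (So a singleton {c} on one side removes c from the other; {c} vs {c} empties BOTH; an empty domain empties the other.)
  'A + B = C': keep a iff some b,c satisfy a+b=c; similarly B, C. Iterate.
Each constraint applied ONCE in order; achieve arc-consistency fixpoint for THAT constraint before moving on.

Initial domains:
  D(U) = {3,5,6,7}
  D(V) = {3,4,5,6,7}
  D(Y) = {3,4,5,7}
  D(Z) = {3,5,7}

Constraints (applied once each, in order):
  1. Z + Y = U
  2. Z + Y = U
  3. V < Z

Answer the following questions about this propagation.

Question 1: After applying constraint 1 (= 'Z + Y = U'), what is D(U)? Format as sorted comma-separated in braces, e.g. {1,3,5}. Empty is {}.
Answer: {6,7}

Derivation:
Constraint 1 (Z + Y = U) on D(Z)={3,5,7} D(Y)={3,4,5,7} D(U)={3,5,6,7}: Z {3,5,7}->{3}; Y {3,4,5,7}->{3,4}; U {3,5,6,7}->{6,7}
So after constraint 1: D(U) = {6,7}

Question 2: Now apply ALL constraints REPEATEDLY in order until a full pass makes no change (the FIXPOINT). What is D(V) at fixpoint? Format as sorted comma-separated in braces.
Answer: {}

Derivation:
pass 0 (initial): D(V)={3,4,5,6,7}
pass 1: U {3,5,6,7}->{6,7}; V {3,4,5,6,7}->{}; Y {3,4,5,7}->{3,4}; Z {3,5,7}->{}
pass 2: U {6,7}->{}; Y {3,4}->{}
pass 3: no change
Fixpoint after 3 passes: D(V) = {}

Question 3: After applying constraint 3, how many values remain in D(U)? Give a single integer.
Constraint 1 (Z + Y = U) on D(Z)={3,5,7} D(Y)={3,4,5,7} D(U)={3,5,6,7}: Z {3,5,7}->{3}; Y {3,4,5,7}->{3,4}; U {3,5,6,7}->{6,7}
Constraint 2 (Z + Y = U) on D(Z)={3} D(Y)={3,4} D(U)={6,7}: no change
Constraint 3 (V < Z) on D(V)={3,4,5,6,7} D(Z)={3}: V {3,4,5,6,7}->{}; Z {3}->{}
So after constraint 3: D(U)={6,7}, size = 2

Answer: 2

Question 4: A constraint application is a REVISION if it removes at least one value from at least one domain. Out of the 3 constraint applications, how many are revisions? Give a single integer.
Constraint 1 (Z + Y = U) on D(Z)={3,5,7} D(Y)={3,4,5,7} D(U)={3,5,6,7}: Z {3,5,7}->{3}; Y {3,4,5,7}->{3,4}; U {3,5,6,7}->{6,7} => REVISION
Constraint 2 (Z + Y = U) on D(Z)={3} D(Y)={3,4} D(U)={6,7}: no change => not a revision
Constraint 3 (V < Z) on D(V)={3,4,5,6,7} D(Z)={3}: V {3,4,5,6,7}->{}; Z {3}->{} => REVISION
Total revisions = 2

Answer: 2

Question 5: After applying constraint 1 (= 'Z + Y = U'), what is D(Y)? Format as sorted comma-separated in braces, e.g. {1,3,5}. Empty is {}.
Constraint 1 (Z + Y = U) on D(Z)={3,5,7} D(Y)={3,4,5,7} D(U)={3,5,6,7}: Z {3,5,7}->{3}; Y {3,4,5,7}->{3,4}; U {3,5,6,7}->{6,7}
So after constraint 1: D(Y) = {3,4}

Answer: {3,4}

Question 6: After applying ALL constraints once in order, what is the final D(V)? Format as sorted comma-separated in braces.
Answer: {}

Derivation:
Constraint 1 (Z + Y = U) on D(Z)={3,5,7} D(Y)={3,4,5,7} D(U)={3,5,6,7}: Z {3,5,7}->{3}; Y {3,4,5,7}->{3,4}; U {3,5,6,7}->{6,7}
Constraint 2 (Z + Y = U) on D(Z)={3} D(Y)={3,4} D(U)={6,7}: no change
Constraint 3 (V < Z) on D(V)={3,4,5,6,7} D(Z)={3}: V {3,4,5,6,7}->{}; Z {3}->{}
So after all 3 constraints: D(V) = {}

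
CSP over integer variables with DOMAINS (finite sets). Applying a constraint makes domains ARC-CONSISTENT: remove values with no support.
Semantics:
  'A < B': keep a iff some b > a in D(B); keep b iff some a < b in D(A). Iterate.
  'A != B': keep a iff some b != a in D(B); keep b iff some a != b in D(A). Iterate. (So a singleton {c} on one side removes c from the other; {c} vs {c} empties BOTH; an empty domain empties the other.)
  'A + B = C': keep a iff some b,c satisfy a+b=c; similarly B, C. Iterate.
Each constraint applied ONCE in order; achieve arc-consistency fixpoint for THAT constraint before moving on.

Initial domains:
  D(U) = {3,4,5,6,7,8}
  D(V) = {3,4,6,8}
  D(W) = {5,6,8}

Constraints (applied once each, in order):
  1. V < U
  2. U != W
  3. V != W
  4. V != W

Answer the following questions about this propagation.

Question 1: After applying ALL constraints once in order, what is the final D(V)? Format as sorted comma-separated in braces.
Answer: {3,4,6}

Derivation:
Constraint 1 (V < U) on D(V)={3,4,6,8} D(U)={3,4,5,6,7,8}: V {3,4,6,8}->{3,4,6}; U {3,4,5,6,7,8}->{4,5,6,7,8}
Constraint 2 (U != W) on D(U)={4,5,6,7,8} D(W)={5,6,8}: no change
Constraint 3 (V != W) on D(V)={3,4,6} D(W)={5,6,8}: no change
Constraint 4 (V != W) on D(V)={3,4,6} D(W)={5,6,8}: no change
So after all 4 constraints: D(V) = {3,4,6}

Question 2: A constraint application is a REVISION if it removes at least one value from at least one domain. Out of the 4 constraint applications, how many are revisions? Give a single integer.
Answer: 1

Derivation:
Constraint 1 (V < U) on D(V)={3,4,6,8} D(U)={3,4,5,6,7,8}: V {3,4,6,8}->{3,4,6}; U {3,4,5,6,7,8}->{4,5,6,7,8} => REVISION
Constraint 2 (U != W) on D(U)={4,5,6,7,8} D(W)={5,6,8}: no change => not a revision
Constraint 3 (V != W) on D(V)={3,4,6} D(W)={5,6,8}: no change => not a revision
Constraint 4 (V != W) on D(V)={3,4,6} D(W)={5,6,8}: no change => not a revision
Total revisions = 1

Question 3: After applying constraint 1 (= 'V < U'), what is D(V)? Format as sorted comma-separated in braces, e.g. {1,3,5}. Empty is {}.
Answer: {3,4,6}

Derivation:
Constraint 1 (V < U) on D(V)={3,4,6,8} D(U)={3,4,5,6,7,8}: V {3,4,6,8}->{3,4,6}; U {3,4,5,6,7,8}->{4,5,6,7,8}
So after constraint 1: D(V) = {3,4,6}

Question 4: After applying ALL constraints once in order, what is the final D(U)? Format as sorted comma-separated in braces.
Constraint 1 (V < U) on D(V)={3,4,6,8} D(U)={3,4,5,6,7,8}: V {3,4,6,8}->{3,4,6}; U {3,4,5,6,7,8}->{4,5,6,7,8}
Constraint 2 (U != W) on D(U)={4,5,6,7,8} D(W)={5,6,8}: no change
Constraint 3 (V != W) on D(V)={3,4,6} D(W)={5,6,8}: no change
Constraint 4 (V != W) on D(V)={3,4,6} D(W)={5,6,8}: no change
So after all 4 constraints: D(U) = {4,5,6,7,8}

Answer: {4,5,6,7,8}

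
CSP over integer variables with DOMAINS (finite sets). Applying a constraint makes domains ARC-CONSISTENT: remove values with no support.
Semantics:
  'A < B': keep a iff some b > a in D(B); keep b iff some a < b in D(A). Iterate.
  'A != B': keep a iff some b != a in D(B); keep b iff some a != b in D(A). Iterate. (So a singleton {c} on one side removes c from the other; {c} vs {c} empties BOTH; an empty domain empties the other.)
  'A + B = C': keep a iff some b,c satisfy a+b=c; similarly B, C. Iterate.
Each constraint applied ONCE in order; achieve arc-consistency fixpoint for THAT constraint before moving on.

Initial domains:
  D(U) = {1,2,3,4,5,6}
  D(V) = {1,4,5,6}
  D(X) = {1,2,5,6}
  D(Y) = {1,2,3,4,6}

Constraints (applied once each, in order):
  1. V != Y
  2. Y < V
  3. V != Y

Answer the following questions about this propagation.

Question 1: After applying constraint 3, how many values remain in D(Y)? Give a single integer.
Answer: 4

Derivation:
Constraint 1 (V != Y) on D(V)={1,4,5,6} D(Y)={1,2,3,4,6}: no change
Constraint 2 (Y < V) on D(Y)={1,2,3,4,6} D(V)={1,4,5,6}: Y {1,2,3,4,6}->{1,2,3,4}; V {1,4,5,6}->{4,5,6}
Constraint 3 (V != Y) on D(V)={4,5,6} D(Y)={1,2,3,4}: no change
So after constraint 3: D(Y)={1,2,3,4}, size = 4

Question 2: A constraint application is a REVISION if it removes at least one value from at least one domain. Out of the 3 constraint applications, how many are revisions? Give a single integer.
Answer: 1

Derivation:
Constraint 1 (V != Y) on D(V)={1,4,5,6} D(Y)={1,2,3,4,6}: no change => not a revision
Constraint 2 (Y < V) on D(Y)={1,2,3,4,6} D(V)={1,4,5,6}: Y {1,2,3,4,6}->{1,2,3,4}; V {1,4,5,6}->{4,5,6} => REVISION
Constraint 3 (V != Y) on D(V)={4,5,6} D(Y)={1,2,3,4}: no change => not a revision
Total revisions = 1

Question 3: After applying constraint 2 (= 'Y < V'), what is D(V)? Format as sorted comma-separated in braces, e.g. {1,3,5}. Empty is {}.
Constraint 1 (V != Y) on D(V)={1,4,5,6} D(Y)={1,2,3,4,6}: no change
Constraint 2 (Y < V) on D(Y)={1,2,3,4,6} D(V)={1,4,5,6}: Y {1,2,3,4,6}->{1,2,3,4}; V {1,4,5,6}->{4,5,6}
So after constraint 2: D(V) = {4,5,6}

Answer: {4,5,6}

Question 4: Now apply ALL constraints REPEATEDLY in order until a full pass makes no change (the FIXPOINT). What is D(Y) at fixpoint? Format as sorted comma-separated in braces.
Answer: {1,2,3,4}

Derivation:
pass 0 (initial): D(Y)={1,2,3,4,6}
pass 1: V {1,4,5,6}->{4,5,6}; Y {1,2,3,4,6}->{1,2,3,4}
pass 2: no change
Fixpoint after 2 passes: D(Y) = {1,2,3,4}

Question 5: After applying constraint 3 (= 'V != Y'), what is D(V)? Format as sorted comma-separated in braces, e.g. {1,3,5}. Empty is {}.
Constraint 1 (V != Y) on D(V)={1,4,5,6} D(Y)={1,2,3,4,6}: no change
Constraint 2 (Y < V) on D(Y)={1,2,3,4,6} D(V)={1,4,5,6}: Y {1,2,3,4,6}->{1,2,3,4}; V {1,4,5,6}->{4,5,6}
Constraint 3 (V != Y) on D(V)={4,5,6} D(Y)={1,2,3,4}: no change
So after constraint 3: D(V) = {4,5,6}

Answer: {4,5,6}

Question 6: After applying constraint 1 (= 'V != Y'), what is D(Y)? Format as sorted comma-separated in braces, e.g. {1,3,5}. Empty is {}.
Answer: {1,2,3,4,6}

Derivation:
Constraint 1 (V != Y) on D(V)={1,4,5,6} D(Y)={1,2,3,4,6}: no change
So after constraint 1: D(Y) = {1,2,3,4,6}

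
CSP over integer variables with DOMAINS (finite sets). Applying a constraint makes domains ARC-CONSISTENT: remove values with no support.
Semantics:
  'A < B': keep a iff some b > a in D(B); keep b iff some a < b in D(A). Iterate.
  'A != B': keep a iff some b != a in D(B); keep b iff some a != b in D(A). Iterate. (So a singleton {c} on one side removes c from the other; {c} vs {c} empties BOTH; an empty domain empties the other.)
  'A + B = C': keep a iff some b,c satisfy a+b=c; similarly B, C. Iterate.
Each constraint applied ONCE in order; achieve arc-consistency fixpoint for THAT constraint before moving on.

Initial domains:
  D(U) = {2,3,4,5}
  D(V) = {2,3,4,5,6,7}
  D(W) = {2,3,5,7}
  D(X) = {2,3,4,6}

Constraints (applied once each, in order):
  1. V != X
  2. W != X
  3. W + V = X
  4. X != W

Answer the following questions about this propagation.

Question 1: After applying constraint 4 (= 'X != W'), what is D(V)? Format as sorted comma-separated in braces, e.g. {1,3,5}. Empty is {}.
Constraint 1 (V != X) on D(V)={2,3,4,5,6,7} D(X)={2,3,4,6}: no change
Constraint 2 (W != X) on D(W)={2,3,5,7} D(X)={2,3,4,6}: no change
Constraint 3 (W + V = X) on D(W)={2,3,5,7} D(V)={2,3,4,5,6,7} D(X)={2,3,4,6}: W {2,3,5,7}->{2,3}; V {2,3,4,5,6,7}->{2,3,4}; X {2,3,4,6}->{4,6}
Constraint 4 (X != W) on D(X)={4,6} D(W)={2,3}: no change
So after constraint 4: D(V) = {2,3,4}

Answer: {2,3,4}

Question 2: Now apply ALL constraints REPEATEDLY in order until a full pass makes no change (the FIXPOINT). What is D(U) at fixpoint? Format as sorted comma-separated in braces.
Answer: {2,3,4,5}

Derivation:
pass 0 (initial): D(U)={2,3,4,5}
pass 1: V {2,3,4,5,6,7}->{2,3,4}; W {2,3,5,7}->{2,3}; X {2,3,4,6}->{4,6}
pass 2: no change
Fixpoint after 2 passes: D(U) = {2,3,4,5}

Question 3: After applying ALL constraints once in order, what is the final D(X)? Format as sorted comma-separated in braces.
Answer: {4,6}

Derivation:
Constraint 1 (V != X) on D(V)={2,3,4,5,6,7} D(X)={2,3,4,6}: no change
Constraint 2 (W != X) on D(W)={2,3,5,7} D(X)={2,3,4,6}: no change
Constraint 3 (W + V = X) on D(W)={2,3,5,7} D(V)={2,3,4,5,6,7} D(X)={2,3,4,6}: W {2,3,5,7}->{2,3}; V {2,3,4,5,6,7}->{2,3,4}; X {2,3,4,6}->{4,6}
Constraint 4 (X != W) on D(X)={4,6} D(W)={2,3}: no change
So after all 4 constraints: D(X) = {4,6}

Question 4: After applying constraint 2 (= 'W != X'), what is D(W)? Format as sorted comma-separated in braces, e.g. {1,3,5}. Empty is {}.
Answer: {2,3,5,7}

Derivation:
Constraint 1 (V != X) on D(V)={2,3,4,5,6,7} D(X)={2,3,4,6}: no change
Constraint 2 (W != X) on D(W)={2,3,5,7} D(X)={2,3,4,6}: no change
So after constraint 2: D(W) = {2,3,5,7}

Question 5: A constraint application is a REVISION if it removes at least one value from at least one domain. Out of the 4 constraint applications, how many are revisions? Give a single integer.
Constraint 1 (V != X) on D(V)={2,3,4,5,6,7} D(X)={2,3,4,6}: no change => not a revision
Constraint 2 (W != X) on D(W)={2,3,5,7} D(X)={2,3,4,6}: no change => not a revision
Constraint 3 (W + V = X) on D(W)={2,3,5,7} D(V)={2,3,4,5,6,7} D(X)={2,3,4,6}: W {2,3,5,7}->{2,3}; V {2,3,4,5,6,7}->{2,3,4}; X {2,3,4,6}->{4,6} => REVISION
Constraint 4 (X != W) on D(X)={4,6} D(W)={2,3}: no change => not a revision
Total revisions = 1

Answer: 1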